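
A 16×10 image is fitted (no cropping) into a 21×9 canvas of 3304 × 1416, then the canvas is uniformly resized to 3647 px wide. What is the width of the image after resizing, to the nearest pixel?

2501 px

At 3304×1416 the image is height-limited, so width = 1416 × 16/10 ≈ 2265.60 px.
Resizing to 3647 px wide multiplies everything by 1.1038: 2265.60 → 2500.80 px.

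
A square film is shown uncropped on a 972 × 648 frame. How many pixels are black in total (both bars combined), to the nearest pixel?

square (1.000) < 3×2 (1.500), so the film fills the height.
Content width = 648 × 1/1 ≈ 648.0000 px.
Leftover width: 972 − 648.0000 = 324.0000 px.
Across the 648-px span: 324.0000 × 648 ≈ 209952 px.

209952 pixels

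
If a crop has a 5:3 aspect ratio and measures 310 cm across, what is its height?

310 × 3/5 = 186.

186 cm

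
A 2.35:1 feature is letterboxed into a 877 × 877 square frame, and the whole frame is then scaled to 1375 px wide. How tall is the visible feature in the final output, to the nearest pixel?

At 877×877 the feature is width-limited, so height = 877 / 2.350 ≈ 373.19 px.
Resizing to 1375 px wide multiplies everything by 1.5678: 373.19 → 585.11 px.

585 px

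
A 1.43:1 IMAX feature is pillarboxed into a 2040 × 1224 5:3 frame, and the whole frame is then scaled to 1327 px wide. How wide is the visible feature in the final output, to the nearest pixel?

1139 px

At 2040×1224 the feature is height-limited, so width = 1224 × 1.430 ≈ 1750.32 px.
Resizing to 1327 px wide multiplies everything by 0.6505: 1750.32 → 1138.57 px.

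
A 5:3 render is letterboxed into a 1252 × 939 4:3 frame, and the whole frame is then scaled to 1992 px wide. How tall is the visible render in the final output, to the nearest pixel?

Fitted into 1252×939, the render spans the width; its height is 1252 × 3/5 ≈ 751.20 px.
The frame scales by 1992/1252 = 1.5911; 751.20 × 1.5911 ≈ 1195.20 px.

1195 px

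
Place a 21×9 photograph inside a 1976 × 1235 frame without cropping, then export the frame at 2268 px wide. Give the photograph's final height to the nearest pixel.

972 px

Fitted into 1976×1235, the photograph spans the width; its height is 1976 × 9/21 ≈ 846.86 px.
The frame scales by 2268/1976 = 1.1478; 846.86 × 1.1478 ≈ 972.00 px.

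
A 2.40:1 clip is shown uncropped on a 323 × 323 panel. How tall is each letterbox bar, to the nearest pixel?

2.40:1 is wider than 1:1, so it spans the full width.
The clip is 323 / 2.400 ≈ 134.58 px tall.
323 − 134.58 = 188.42 px of bars (94.21 each).

94 px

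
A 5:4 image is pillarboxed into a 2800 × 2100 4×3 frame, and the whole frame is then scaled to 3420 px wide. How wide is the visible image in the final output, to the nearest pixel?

Fitted into 2800×2100, the image spans the height; its width is 2100 × 5/4 ≈ 2625.00 px.
Resizing to 3420 px wide multiplies everything by 1.2214: 2625.00 → 3206.25 px.

3206 px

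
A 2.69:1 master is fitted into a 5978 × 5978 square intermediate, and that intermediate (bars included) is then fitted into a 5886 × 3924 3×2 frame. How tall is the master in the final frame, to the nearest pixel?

First fit — 2.69:1 into 5978×5978 spans the width: 5978.00 × 2222.30.
Second fit — the square canvas into 5886×3924 spans the height: 3924.00 × 3924.00 (×0.6564 from 5978×5978).
Applying the same ×0.6564: 2222.30 → 1458.74.

1459 px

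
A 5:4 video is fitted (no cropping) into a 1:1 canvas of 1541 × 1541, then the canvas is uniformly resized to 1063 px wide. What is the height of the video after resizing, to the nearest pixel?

In the 1541×1541 frame the video fills the width: height = 1541 × 4/5 ≈ 1232.80 px.
The frame scales by 1063/1541 = 0.6898; 1232.80 × 0.6898 ≈ 850.40 px.

850 px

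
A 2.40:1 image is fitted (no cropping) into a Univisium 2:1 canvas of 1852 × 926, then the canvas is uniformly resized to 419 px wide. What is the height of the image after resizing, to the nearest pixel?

Fitted into 1852×926, the image spans the width; its height is 1852 / 2.400 ≈ 771.67 px.
The frame scales by 419/1852 = 0.2262; 771.67 × 0.2262 ≈ 174.58 px.

175 px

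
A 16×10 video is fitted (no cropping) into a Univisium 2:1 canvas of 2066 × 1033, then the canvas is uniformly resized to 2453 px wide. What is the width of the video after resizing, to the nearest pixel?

1962 px

At 2066×1033 the video is height-limited, so width = 1033 × 16/10 ≈ 1652.80 px.
The frame scales by 2453/2066 = 1.1873; 1652.80 × 1.1873 ≈ 1962.40 px.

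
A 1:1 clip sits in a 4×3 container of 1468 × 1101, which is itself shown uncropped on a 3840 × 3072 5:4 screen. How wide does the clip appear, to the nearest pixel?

2880 px

First fit — 1:1 into 1468×1101 spans the height: 1101.00 × 1101.00.
4×3 in 3840×3072: fills the width, so the intermediate becomes 3840.00 × 2880.00 — a scale of ×2.6158.
Applying the same ×2.6158: 1101.00 → 2880.00.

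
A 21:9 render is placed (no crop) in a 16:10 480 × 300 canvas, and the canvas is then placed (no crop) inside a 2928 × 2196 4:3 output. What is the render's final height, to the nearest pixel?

First fit — 21:9 into 480×300 spans the width: 480.00 × 205.71.
The 16:10 canvas is width-limited in 2928×2196, giving 2928.00 × 1830.00; scale factor 6.1000.
Applying the same ×6.1000: 205.71 → 1254.86.

1255 px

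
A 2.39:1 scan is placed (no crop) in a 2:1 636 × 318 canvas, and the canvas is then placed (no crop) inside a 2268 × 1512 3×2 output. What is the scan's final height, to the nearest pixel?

2.39:1 in 636×318: fills the width, so the scan is 636.00 × 266.11.
2:1 in 2268×1512: fills the width, so the intermediate becomes 2268.00 × 1134.00 — a scale of ×3.5660.
The scan scales with it: height 266.11 × 3.5660 ≈ 948.95.

949 px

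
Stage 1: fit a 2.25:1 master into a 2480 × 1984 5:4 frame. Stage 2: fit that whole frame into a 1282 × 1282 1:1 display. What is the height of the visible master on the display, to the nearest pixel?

570 px

First fit — 2.25:1 into 2480×1984 spans the width: 2480.00 × 1102.22.
5:4 in 1282×1282: fills the width, so the intermediate becomes 1282.00 × 1025.60 — a scale of ×0.5169.
So the master's height is 1102.22 × 0.5169 ≈ 569.78.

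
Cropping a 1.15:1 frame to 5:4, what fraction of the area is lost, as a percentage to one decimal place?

8.0%

5:4 is wider than 1.15:1, so the crop keeps the full width and trims the height.
Area ratio = (1.150)/(1.250) = 92.00%; the remaining 8.00% is cropped out.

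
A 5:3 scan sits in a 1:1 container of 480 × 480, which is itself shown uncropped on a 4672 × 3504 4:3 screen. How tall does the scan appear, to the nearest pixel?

5:3 in 480×480: fills the width, so the scan is 480.00 × 288.00.
Second fit — the 1:1 canvas into 4672×3504 spans the height: 3504.00 × 3504.00 (×7.3000 from 480×480).
So the scan's height is 288.00 × 7.3000 ≈ 2102.40.

2102 px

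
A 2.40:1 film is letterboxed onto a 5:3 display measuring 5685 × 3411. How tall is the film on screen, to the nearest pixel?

Since 2.400 > 1.667, the film is width-limited.
Content height = 5685 / 2.400 ≈ 2368.75 px.

2369 px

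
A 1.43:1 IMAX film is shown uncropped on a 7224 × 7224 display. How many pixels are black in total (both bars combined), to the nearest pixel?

15692347 pixels

1.43:1 IMAX is wider than 1:1, so it spans the full width.
Content height = 7224 / 1.430 ≈ 5051.7483 px.
7224 − 5051.7483 = 2172.2517 px of bars.
That's 2172.2517 × 7224 ≈ 15692347 black pixels.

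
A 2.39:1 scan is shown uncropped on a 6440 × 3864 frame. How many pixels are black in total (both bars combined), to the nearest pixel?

Since 2.390 > 1.667, the scan is width-limited.
The scan is 6440 / 2.390 ≈ 2694.5607 px tall.
Black = 3864 − 2694.5607 = 1169.4393 px.
Across the 6440-px span: 1169.4393 × 6440 ≈ 7531189 px.

7531189 pixels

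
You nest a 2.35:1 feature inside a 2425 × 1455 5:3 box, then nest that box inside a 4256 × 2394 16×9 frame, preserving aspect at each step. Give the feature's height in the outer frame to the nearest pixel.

1698 px

First fit — 2.35:1 into 2425×1455 spans the width: 2425.00 × 1031.91.
The 5:3 canvas is height-limited in 4256×2394, giving 3990.00 × 2394.00; scale factor 1.6454.
Applying the same ×1.6454: 1031.91 → 1697.87.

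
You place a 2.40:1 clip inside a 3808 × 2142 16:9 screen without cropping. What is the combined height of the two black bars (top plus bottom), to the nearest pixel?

555 px

2.40:1 is wider than 16:9, so it spans the full width.
That makes the image 1586.67 px tall (3808 / 2.400).
2142 − 1586.67 = 555.33 px of bars.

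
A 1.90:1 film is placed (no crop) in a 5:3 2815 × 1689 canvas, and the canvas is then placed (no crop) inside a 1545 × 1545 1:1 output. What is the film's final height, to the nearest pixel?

813 px

First fit — 1.90:1 into 2815×1689 spans the width: 2815.00 × 1481.58.
5:3 in 1545×1545: fills the width, so the intermediate becomes 1545.00 × 927.00 — a scale of ×0.5488.
So the film's height is 1481.58 × 0.5488 ≈ 813.16.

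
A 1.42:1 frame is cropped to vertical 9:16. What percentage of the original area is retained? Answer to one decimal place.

vertical 9:16 is narrower than 1.42:1, so the crop keeps the full height and trims the width.
(0.562)/(1.420) ≈ 0.396 of the area survives.

39.6%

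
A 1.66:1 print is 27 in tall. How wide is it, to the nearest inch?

Width = 27 × 1.660 = 44.82.

45 in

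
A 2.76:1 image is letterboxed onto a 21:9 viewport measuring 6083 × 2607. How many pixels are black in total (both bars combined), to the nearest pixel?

2451537 pixels

2.76:1 is wider than 21:9, so it spans the full width.
That makes the image 2203.9855 px tall (6083 / 2.760).
2607 − 2203.9855 = 403.0145 px of bars.
Bar area = 403.0145 × 6083 ≈ 2451537 px.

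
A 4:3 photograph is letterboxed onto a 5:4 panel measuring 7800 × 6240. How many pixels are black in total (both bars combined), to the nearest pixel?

3042000 pixels

4:3 (1.333) > 5:4 (1.250), so the photograph fills the width.
The photograph is 7800 × 3/4 ≈ 5850.0000 px tall.
6240 − 5850.0000 = 390.0000 px of bars.
Bar area = 390.0000 × 7800 ≈ 3042000 px.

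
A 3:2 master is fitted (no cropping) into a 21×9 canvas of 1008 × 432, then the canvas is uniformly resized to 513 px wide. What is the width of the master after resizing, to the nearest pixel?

At 1008×432 the master is height-limited, so width = 432 × 3/2 ≈ 648.00 px.
Scaling 1008 → 513 is ×0.5089, so the width becomes 648.00 × 0.5089 ≈ 329.79 px.

330 px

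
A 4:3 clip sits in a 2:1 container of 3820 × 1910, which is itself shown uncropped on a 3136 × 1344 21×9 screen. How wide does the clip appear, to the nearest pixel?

Inside the 3820×1910 canvas the clip is height-limited at 2546.67 × 1910.00.
The 2:1 canvas is height-limited in 3136×1344, giving 2688.00 × 1344.00; scale factor 0.7037.
The clip scales with it: width 2546.67 × 0.7037 ≈ 1792.00.

1792 px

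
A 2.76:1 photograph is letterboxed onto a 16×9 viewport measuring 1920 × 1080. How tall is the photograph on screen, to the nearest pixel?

696 px

2.76:1 (2.760) > 16×9 (1.778), so the photograph fills the width.
That makes the image 695.65 px tall (1920 / 2.760).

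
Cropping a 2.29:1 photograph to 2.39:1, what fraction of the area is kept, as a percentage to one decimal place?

The width stays; only height is cut (since 2.39:1 is wider than 2.29:1).
Area ratio = (2.290)/(2.390) = 95.82% retained.

95.8%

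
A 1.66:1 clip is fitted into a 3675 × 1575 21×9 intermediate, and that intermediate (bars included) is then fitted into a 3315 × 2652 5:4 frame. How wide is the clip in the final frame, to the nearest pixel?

2358 px

First fit — 1.66:1 into 3675×1575 spans the height: 2614.50 × 1575.00.
Second fit — the 21×9 canvas into 3315×2652 spans the width: 3315.00 × 1420.71 (×0.9020 from 3675×1575).
The clip scales with it: width 2614.50 × 0.9020 ≈ 2358.39.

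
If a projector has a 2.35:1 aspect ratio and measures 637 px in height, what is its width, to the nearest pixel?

1497 px

637 × 2.350 = 1496.95.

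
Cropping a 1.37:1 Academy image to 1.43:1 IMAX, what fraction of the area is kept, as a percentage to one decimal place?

Going from 1.37:1 Academy to 1.43:1 IMAX means cutting height while keeping width.
Area ratio = (1.370)/(1.430) = 95.80% retained.

95.8%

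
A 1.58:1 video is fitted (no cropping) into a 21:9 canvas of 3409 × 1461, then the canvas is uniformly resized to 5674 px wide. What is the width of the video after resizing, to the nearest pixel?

3842 px

Fitted into 3409×1461, the video spans the height; its width is 1461 × 1.580 ≈ 2308.38 px.
Resizing to 5674 px wide multiplies everything by 1.6644: 2308.38 → 3842.11 px.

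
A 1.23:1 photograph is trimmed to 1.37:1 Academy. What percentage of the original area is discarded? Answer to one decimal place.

Going from 1.23:1 to 1.37:1 Academy means cutting height while keeping width.
Fraction kept = (1.230)/(1.370) ≈ 89.78%, so 10.22% is lost.

10.2%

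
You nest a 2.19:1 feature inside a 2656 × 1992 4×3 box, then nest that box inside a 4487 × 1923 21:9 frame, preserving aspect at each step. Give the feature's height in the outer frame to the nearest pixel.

Inside the 2656×1992 canvas the feature is width-limited at 2656.00 × 1212.79.
4×3 in 4487×1923: fills the height, so the intermediate becomes 2564.00 × 1923.00 — a scale of ×0.9654.
The feature scales with it: height 1212.79 × 0.9654 ≈ 1170.78.

1171 px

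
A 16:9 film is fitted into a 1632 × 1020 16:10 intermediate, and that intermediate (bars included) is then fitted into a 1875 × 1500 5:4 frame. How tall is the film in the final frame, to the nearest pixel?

Inside the 1632×1020 canvas the film is width-limited at 1632.00 × 918.00.
16:10 in 1875×1500: fills the width, so the intermediate becomes 1875.00 × 1171.88 — a scale of ×1.1489.
Applying the same ×1.1489: 918.00 → 1054.69.

1055 px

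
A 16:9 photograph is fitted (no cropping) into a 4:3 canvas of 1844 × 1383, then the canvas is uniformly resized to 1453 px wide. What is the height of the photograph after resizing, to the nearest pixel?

At 1844×1383 the photograph is width-limited, so height = 1844 × 9/16 ≈ 1037.25 px.
The frame scales by 1453/1844 = 0.7880; 1037.25 × 0.7880 ≈ 817.31 px.

817 px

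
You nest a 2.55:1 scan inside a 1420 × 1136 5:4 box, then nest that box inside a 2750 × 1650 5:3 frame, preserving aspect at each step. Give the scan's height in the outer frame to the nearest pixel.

First fit — 2.55:1 into 1420×1136 spans the width: 1420.00 × 556.86.
5:4 in 2750×1650: fills the height, so the intermediate becomes 2062.50 × 1650.00 — a scale of ×1.4525.
The scan scales with it: height 556.86 × 1.4525 ≈ 808.82.

809 px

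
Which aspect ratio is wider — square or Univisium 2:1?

square = 1 and Univisium 2:1 = 2; 2 > 1.

Univisium 2:1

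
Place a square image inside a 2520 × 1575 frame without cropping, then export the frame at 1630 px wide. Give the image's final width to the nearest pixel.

In the 2520×1575 frame the image fills the height: width = 1575 × 1/1 ≈ 1575.00 px.
Resizing to 1630 px wide multiplies everything by 0.6468: 1575.00 → 1018.75 px.

1019 px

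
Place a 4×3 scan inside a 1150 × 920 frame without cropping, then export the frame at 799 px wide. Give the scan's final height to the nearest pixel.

Fitted into 1150×920, the scan spans the width; its height is 1150 × 3/4 ≈ 862.50 px.
Scaling 1150 → 799 is ×0.6948, so the height becomes 862.50 × 0.6948 ≈ 599.25 px.

599 px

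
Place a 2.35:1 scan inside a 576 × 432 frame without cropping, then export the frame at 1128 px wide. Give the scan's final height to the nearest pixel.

480 px

In the 576×432 frame the scan fills the width: height = 576 / 2.350 ≈ 245.11 px.
The frame scales by 1128/576 = 1.9583; 245.11 × 1.9583 ≈ 480.00 px.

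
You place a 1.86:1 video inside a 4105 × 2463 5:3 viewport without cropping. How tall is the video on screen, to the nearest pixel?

2207 px

1.86:1 is wider than 5:3, so it spans the full width.
That makes the image 2206.99 px tall (4105 / 1.860).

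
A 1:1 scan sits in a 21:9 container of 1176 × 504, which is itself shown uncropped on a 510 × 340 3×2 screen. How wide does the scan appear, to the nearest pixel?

219 px

1:1 in 1176×504: fills the height, so the scan is 504.00 × 504.00.
21:9 in 510×340: fills the width, so the intermediate becomes 510.00 × 218.57 — a scale of ×0.4337.
The scan scales with it: width 504.00 × 0.4337 ≈ 218.57.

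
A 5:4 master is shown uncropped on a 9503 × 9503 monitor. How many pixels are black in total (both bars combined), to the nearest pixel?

5:4 is wider than square, so it spans the full width.
That makes the image 7602.4000 px tall (9503 × 4/5).
Black = 9503 − 7602.4000 = 1900.6000 px.
That's 1900.6000 × 9503 ≈ 18061402 black pixels.

18061402 pixels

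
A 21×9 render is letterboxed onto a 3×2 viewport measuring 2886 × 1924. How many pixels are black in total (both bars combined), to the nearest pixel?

1983094 pixels

Since 2.333 > 1.500, the render is width-limited.
That makes the image 1236.8571 px tall (2886 × 9/21).
Black = 1924 − 1236.8571 = 687.1429 px.
Bar area = 687.1429 × 2886 ≈ 1983094 px.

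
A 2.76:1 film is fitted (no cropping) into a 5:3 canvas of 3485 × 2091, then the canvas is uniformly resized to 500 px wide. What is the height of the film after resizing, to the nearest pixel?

At 3485×2091 the film is width-limited, so height = 3485 / 2.760 ≈ 1262.68 px.
The frame scales by 500/3485 = 0.1435; 1262.68 × 0.1435 ≈ 181.16 px.

181 px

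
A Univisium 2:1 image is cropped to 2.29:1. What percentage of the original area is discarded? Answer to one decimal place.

12.7%

The width stays; only height is cut (since 2.29:1 is wider than Univisium 2:1).
Fraction kept = (2.000)/(2.290) ≈ 87.34%, so 12.66% is lost.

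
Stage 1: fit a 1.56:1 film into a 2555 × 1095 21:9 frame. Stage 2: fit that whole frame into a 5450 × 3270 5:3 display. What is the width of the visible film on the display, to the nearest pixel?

Inside the 2555×1095 canvas the film is height-limited at 1708.20 × 1095.00.
21:9 in 5450×3270: fills the width, so the intermediate becomes 5450.00 × 2335.71 — a scale of ×2.1331.
Applying the same ×2.1331: 1708.20 → 3643.71.

3644 px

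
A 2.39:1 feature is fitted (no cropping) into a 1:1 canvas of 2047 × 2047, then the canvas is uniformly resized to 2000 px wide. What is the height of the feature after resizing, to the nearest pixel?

837 px

Fitted into 2047×2047, the feature spans the width; its height is 2047 / 2.390 ≈ 856.49 px.
Resizing to 2000 px wide multiplies everything by 0.9770: 856.49 → 836.82 px.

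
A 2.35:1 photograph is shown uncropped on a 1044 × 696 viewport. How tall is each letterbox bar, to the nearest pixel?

126 px

2.35:1 is wider than 3×2, so it spans the full width.
Content height = 1044 / 2.350 ≈ 444.26 px.
Leftover height: 696 − 444.26 = 251.74 px → 125.87 each side.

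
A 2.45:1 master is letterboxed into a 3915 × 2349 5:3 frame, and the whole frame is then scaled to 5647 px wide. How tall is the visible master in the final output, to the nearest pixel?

2305 px

Fitted into 3915×2349, the master spans the width; its height is 3915 / 2.450 ≈ 1597.96 px.
The frame scales by 5647/3915 = 1.4424; 1597.96 × 1.4424 ≈ 2304.90 px.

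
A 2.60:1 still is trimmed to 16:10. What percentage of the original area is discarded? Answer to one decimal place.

Going from 2.60:1 to 16:10 means cutting width while keeping height.
(1.600)/(2.600) ≈ 0.615 of the area survives, leaving 38.46% discarded.

38.5%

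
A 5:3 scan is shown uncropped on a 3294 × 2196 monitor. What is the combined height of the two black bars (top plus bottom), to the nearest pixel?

Since 1.667 > 1.500, the scan is width-limited.
That makes the image 1976.40 px tall (3294 × 3/5).
Leftover height: 2196 − 1976.40 = 219.60 px.

220 px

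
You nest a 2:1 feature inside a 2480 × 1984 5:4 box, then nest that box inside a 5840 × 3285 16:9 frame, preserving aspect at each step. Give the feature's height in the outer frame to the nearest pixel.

2053 px

First fit — 2:1 into 2480×1984 spans the width: 2480.00 × 1240.00.
The 5:4 canvas is height-limited in 5840×3285, giving 4106.25 × 3285.00; scale factor 1.6557.
The feature scales with it: height 1240.00 × 1.6557 ≈ 2053.12.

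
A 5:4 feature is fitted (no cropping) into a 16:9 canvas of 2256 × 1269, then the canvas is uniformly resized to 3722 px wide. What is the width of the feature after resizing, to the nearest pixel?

In the 2256×1269 frame the feature fills the height: width = 1269 × 5/4 ≈ 1586.25 px.
Scaling 2256 → 3722 is ×1.6498, so the width becomes 1586.25 × 1.6498 ≈ 2617.03 px.

2617 px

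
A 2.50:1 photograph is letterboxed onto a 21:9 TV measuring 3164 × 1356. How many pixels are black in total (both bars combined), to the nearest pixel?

2.50:1 is wider than 21:9, so it spans the full width.
That makes the image 1265.6000 px tall (3164 / 2.500).
1356 − 1265.6000 = 90.4000 px of bars.
Across the 3164-px span: 90.4000 × 3164 ≈ 286026 px.

286026 pixels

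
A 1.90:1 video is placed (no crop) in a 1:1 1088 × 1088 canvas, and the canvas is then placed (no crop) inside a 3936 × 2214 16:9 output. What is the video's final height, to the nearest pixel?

Inside the 1088×1088 canvas the video is width-limited at 1088.00 × 572.63.
1:1 in 3936×2214: fills the height, so the intermediate becomes 2214.00 × 2214.00 — a scale of ×2.0349.
The video scales with it: height 572.63 × 2.0349 ≈ 1165.26.

1165 px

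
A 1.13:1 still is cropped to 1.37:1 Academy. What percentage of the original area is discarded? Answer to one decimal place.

17.5%

The width stays; only height is cut (since 1.37:1 Academy is wider than 1.13:1).
Area ratio = (1.130)/(1.370) = 82.48%; the remaining 17.52% is cropped out.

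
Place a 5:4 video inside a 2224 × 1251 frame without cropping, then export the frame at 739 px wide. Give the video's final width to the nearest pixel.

520 px

Fitted into 2224×1251, the video spans the height; its width is 1251 × 5/4 ≈ 1563.75 px.
The frame scales by 739/2224 = 0.3323; 1563.75 × 0.3323 ≈ 519.61 px.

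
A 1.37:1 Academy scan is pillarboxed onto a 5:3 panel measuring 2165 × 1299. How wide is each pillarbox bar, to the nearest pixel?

193 px

1.37:1 Academy is narrower than 5:3, so it spans the full height.
That makes the image 1779.63 px wide (1299 × 1.370).
2165 − 1779.63 = 385.37 px of bars (192.69 each).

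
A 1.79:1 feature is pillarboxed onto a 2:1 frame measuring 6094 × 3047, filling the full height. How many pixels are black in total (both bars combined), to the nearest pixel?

1949684 pixels

Content width = 3047 × 1.790 ≈ 5454.1300 px.
Black = 6094 − 5454.1300 = 639.8700 px.
That's 639.8700 × 3047 ≈ 1949684 black pixels.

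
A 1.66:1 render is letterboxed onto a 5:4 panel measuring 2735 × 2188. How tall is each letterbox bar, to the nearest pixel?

1.66:1 (1.660) > 5:4 (1.250), so the render fills the width.
That makes the image 1647.59 px tall (2735 / 1.660).
Black = 2188 − 1647.59 = 540.41 px, or 270.20 per bar.

270 px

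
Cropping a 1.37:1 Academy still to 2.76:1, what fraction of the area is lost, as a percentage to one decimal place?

Going from 1.37:1 Academy to 2.76:1 means cutting height while keeping width.
(1.370)/(2.760) ≈ 0.496 of the area survives, leaving 50.36% discarded.

50.4%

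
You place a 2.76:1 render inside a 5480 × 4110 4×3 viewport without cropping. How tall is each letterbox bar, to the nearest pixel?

1062 px

2.76:1 is wider than 4×3, so it spans the full width.
Content height = 5480 / 2.760 ≈ 1985.51 px.
Leftover height: 4110 − 1985.51 = 2124.49 px → 1062.25 each side.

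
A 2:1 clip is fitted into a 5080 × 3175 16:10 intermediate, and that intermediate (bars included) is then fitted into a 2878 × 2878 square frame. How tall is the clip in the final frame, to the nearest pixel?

Inside the 5080×3175 canvas the clip is width-limited at 5080.00 × 2540.00.
Second fit — the 16:10 canvas into 2878×2878 spans the width: 2878.00 × 1798.75 (×0.5665 from 5080×3175).
Applying the same ×0.5665: 2540.00 → 1439.00.

1439 px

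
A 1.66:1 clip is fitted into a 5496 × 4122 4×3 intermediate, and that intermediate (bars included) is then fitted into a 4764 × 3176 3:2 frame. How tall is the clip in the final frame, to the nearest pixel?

1.66:1 in 5496×4122: fills the width, so the clip is 5496.00 × 3310.84.
Second fit — the 4×3 canvas into 4764×3176 spans the height: 4234.67 × 3176.00 (×0.7705 from 5496×4122).
So the clip's height is 3310.84 × 0.7705 ≈ 2551.00.

2551 px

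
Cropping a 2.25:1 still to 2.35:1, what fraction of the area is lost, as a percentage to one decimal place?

4.3%

The width stays; only height is cut (since 2.35:1 is wider than 2.25:1).
Area ratio = (2.250)/(2.350) = 95.74%; the remaining 4.26% is cropped out.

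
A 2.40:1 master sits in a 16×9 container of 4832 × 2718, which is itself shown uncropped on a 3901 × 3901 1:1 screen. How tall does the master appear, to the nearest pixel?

Inside the 4832×2718 canvas the master is width-limited at 4832.00 × 2013.33.
The 16×9 canvas is width-limited in 3901×3901, giving 3901.00 × 2194.31; scale factor 0.8073.
The master scales with it: height 2013.33 × 0.8073 ≈ 1625.42.

1625 px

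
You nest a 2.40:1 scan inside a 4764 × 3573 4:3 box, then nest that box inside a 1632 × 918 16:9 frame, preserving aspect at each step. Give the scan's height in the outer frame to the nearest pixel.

510 px

2.40:1 in 4764×3573: fills the width, so the scan is 4764.00 × 1985.00.
4:3 in 1632×918: fills the height, so the intermediate becomes 1224.00 × 918.00 — a scale of ×0.2569.
Applying the same ×0.2569: 1985.00 → 510.00.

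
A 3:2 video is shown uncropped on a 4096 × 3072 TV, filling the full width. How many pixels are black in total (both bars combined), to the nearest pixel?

1398101 pixels

The video is 4096 × 2/3 ≈ 2730.6667 px tall.
3072 − 2730.6667 = 341.3333 px of bars.
That's 341.3333 × 4096 ≈ 1398101 black pixels.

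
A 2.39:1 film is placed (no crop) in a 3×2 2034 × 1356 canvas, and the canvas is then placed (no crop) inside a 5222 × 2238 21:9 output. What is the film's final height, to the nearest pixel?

1405 px

First fit — 2.39:1 into 2034×1356 spans the width: 2034.00 × 851.05.
Second fit — the 3×2 canvas into 5222×2238 spans the height: 3357.00 × 2238.00 (×1.6504 from 2034×1356).
The film scales with it: height 851.05 × 1.6504 ≈ 1404.60.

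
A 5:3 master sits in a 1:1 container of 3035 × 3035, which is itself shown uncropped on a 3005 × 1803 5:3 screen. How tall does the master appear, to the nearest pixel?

1082 px

First fit — 5:3 into 3035×3035 spans the width: 3035.00 × 1821.00.
The 1:1 canvas is height-limited in 3005×1803, giving 1803.00 × 1803.00; scale factor 0.5941.
The master scales with it: height 1821.00 × 0.5941 ≈ 1081.80.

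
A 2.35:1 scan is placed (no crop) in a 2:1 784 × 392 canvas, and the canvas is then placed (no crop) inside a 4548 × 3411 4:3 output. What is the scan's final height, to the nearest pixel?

1935 px

2.35:1 in 784×392: fills the width, so the scan is 784.00 × 333.62.
Second fit — the 2:1 canvas into 4548×3411 spans the width: 4548.00 × 2274.00 (×5.8010 from 784×392).
Applying the same ×5.8010: 333.62 → 1935.32.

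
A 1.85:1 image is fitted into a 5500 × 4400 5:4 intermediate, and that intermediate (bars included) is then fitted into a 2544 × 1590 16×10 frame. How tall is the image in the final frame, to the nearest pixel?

1074 px

Inside the 5500×4400 canvas the image is width-limited at 5500.00 × 2972.97.
The 5:4 canvas is height-limited in 2544×1590, giving 1987.50 × 1590.00; scale factor 0.3614.
So the image's height is 2972.97 × 0.3614 ≈ 1074.32.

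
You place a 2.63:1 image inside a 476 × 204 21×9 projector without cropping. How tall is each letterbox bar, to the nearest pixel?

12 px

2.63:1 is wider than 21×9, so it spans the full width.
The image is 476 / 2.630 ≈ 180.99 px tall.
Black = 204 − 180.99 = 23.01 px, or 11.51 per bar.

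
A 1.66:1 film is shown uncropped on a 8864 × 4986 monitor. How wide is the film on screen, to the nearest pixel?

8277 px

Since 1.660 < 1.778, the film is height-limited.
That makes the image 8276.76 px wide (4986 × 1.660).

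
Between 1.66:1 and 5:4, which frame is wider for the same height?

1.66 and 5:4 = 1.25; 1.66 > 1.25.

1.66:1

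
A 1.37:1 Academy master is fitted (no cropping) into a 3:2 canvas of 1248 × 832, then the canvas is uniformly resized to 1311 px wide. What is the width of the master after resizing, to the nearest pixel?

1197 px

In the 1248×832 frame the master fills the height: width = 832 × 1.370 ≈ 1139.84 px.
The frame scales by 1311/1248 = 1.0505; 1139.84 × 1.0505 ≈ 1197.38 px.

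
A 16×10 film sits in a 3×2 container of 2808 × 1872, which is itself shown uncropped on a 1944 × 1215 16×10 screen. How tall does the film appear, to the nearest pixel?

1139 px

First fit — 16×10 into 2808×1872 spans the width: 2808.00 × 1755.00.
The 3×2 canvas is height-limited in 1944×1215, giving 1822.50 × 1215.00; scale factor 0.6490.
The film scales with it: height 1755.00 × 0.6490 ≈ 1139.06.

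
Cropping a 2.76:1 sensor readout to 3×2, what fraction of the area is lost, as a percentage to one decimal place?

45.7%

The height stays; only width is cut (since 3×2 is narrower than 2.76:1).
Area ratio = (1.500)/(2.760) = 54.35%; the remaining 45.65% is cropped out.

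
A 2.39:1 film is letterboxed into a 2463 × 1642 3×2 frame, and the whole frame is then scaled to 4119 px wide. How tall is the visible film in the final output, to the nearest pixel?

At 2463×1642 the film is width-limited, so height = 2463 / 2.390 ≈ 1030.54 px.
The frame scales by 4119/2463 = 1.6724; 1030.54 × 1.6724 ≈ 1723.43 px.

1723 px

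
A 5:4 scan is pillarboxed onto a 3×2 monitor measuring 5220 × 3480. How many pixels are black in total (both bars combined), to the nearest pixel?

3027600 pixels

5:4 is narrower than 3×2, so it spans the full height.
The scan is 3480 × 5/4 ≈ 4350.0000 px wide.
Leftover width: 5220 − 4350.0000 = 870.0000 px.
Bar area = 870.0000 × 3480 ≈ 3027600 px.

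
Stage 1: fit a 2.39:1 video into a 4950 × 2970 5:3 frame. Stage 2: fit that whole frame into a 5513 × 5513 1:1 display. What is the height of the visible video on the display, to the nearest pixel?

First fit — 2.39:1 into 4950×2970 spans the width: 4950.00 × 2071.13.
Second fit — the 5:3 canvas into 5513×5513 spans the width: 5513.00 × 3307.80 (×1.1137 from 4950×2970).
The video scales with it: height 2071.13 × 1.1137 ≈ 2306.69.

2307 px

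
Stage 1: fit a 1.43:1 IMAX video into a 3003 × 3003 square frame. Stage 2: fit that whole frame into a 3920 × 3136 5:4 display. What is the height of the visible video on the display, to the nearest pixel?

2193 px

1.43:1 IMAX in 3003×3003: fills the width, so the video is 3003.00 × 2100.00.
The square canvas is height-limited in 3920×3136, giving 3136.00 × 3136.00; scale factor 1.0443.
So the video's height is 2100.00 × 1.0443 ≈ 2193.01.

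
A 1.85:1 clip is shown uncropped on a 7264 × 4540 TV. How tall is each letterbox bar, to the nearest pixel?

307 px

1.85:1 (1.850) > 16×10 (1.600), so the clip fills the width.
The clip is 7264 / 1.850 ≈ 3926.49 px tall.
Leftover height: 4540 − 3926.49 = 613.51 px → 306.76 each side.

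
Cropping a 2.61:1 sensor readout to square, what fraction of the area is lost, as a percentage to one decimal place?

61.7%

square is narrower than 2.61:1, so the crop keeps the full height and trims the width.
Area ratio = (1.000)/(2.610) = 38.31%; the remaining 61.69% is cropped out.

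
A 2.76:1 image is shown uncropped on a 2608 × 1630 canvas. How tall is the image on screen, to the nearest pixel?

945 px

2.76:1 (2.760) > 16:10 (1.600), so the image fills the width.
Content height = 2608 / 2.760 ≈ 944.93 px.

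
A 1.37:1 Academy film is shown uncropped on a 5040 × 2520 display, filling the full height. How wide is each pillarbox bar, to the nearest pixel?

That makes the image 3452.40 px wide (2520 × 1.370).
Black = 5040 − 3452.40 = 1587.60 px, or 793.80 per bar.

794 px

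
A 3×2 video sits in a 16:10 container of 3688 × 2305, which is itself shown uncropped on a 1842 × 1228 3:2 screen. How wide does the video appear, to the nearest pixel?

1727 px

First fit — 3×2 into 3688×2305 spans the height: 3457.50 × 2305.00.
16:10 in 1842×1228: fills the width, so the intermediate becomes 1842.00 × 1151.25 — a scale of ×0.4995.
Applying the same ×0.4995: 3457.50 → 1726.88.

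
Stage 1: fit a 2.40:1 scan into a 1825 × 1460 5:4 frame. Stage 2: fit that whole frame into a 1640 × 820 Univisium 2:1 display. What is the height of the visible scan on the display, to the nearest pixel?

427 px

2.40:1 in 1825×1460: fills the width, so the scan is 1825.00 × 760.42.
5:4 in 1640×820: fills the height, so the intermediate becomes 1025.00 × 820.00 — a scale of ×0.5616.
The scan scales with it: height 760.42 × 0.5616 ≈ 427.08.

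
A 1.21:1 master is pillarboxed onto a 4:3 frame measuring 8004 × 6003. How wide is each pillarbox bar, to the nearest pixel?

370 px

1.21:1 (1.210) < 4:3 (1.333), so the master fills the height.
The master is 6003 × 1.210 ≈ 7263.63 px wide.
Black = 8004 − 7263.63 = 740.37 px, or 370.19 per bar.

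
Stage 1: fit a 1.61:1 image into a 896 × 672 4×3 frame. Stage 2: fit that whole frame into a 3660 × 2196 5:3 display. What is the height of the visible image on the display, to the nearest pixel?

1819 px

Inside the 896×672 canvas the image is width-limited at 896.00 × 556.52.
The 4×3 canvas is height-limited in 3660×2196, giving 2928.00 × 2196.00; scale factor 3.2679.
Applying the same ×3.2679: 556.52 → 1818.63.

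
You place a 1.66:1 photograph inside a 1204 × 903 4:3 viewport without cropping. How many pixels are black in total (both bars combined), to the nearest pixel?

1.66:1 is wider than 4:3, so it spans the full width.
Content height = 1204 / 1.660 ≈ 725.3012 px.
903 − 725.3012 = 177.6988 px of bars.
Across the 1204-px span: 177.6988 × 1204 ≈ 213949 px.

213949 pixels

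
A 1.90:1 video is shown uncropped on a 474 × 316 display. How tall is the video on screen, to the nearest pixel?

249 px

1.90:1 (1.900) > 3×2 (1.500), so the video fills the width.
Content height = 474 / 1.900 ≈ 249.47 px.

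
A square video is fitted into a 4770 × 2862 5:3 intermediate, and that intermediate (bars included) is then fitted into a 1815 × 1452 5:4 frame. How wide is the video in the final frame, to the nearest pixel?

First fit — square into 4770×2862 spans the height: 2862.00 × 2862.00.
5:3 in 1815×1452: fills the width, so the intermediate becomes 1815.00 × 1089.00 — a scale of ×0.3805.
Applying the same ×0.3805: 2862.00 → 1089.00.

1089 px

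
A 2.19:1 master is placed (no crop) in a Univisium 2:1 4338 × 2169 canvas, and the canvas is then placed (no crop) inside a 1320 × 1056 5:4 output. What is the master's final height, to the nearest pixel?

Inside the 4338×2169 canvas the master is width-limited at 4338.00 × 1980.82.
The Univisium 2:1 canvas is width-limited in 1320×1056, giving 1320.00 × 660.00; scale factor 0.3043.
So the master's height is 1980.82 × 0.3043 ≈ 602.74.

603 px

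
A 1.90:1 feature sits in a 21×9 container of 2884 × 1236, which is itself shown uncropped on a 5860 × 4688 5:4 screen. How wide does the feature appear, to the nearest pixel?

Inside the 2884×1236 canvas the feature is height-limited at 2348.40 × 1236.00.
21×9 in 5860×4688: fills the width, so the intermediate becomes 5860.00 × 2511.43 — a scale of ×2.0319.
So the feature's width is 2348.40 × 2.0319 ≈ 4771.71.

4772 px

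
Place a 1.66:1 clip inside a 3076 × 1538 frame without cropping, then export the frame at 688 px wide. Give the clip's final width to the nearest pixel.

571 px

At 3076×1538 the clip is height-limited, so width = 1538 × 1.660 ≈ 2553.08 px.
Resizing to 688 px wide multiplies everything by 0.2237: 2553.08 → 571.04 px.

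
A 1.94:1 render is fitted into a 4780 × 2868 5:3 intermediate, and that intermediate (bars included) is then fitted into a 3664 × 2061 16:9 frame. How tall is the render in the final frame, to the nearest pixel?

First fit — 1.94:1 into 4780×2868 spans the width: 4780.00 × 2463.92.
5:3 in 3664×2061: fills the height, so the intermediate becomes 3435.00 × 2061.00 — a scale of ×0.7186.
Applying the same ×0.7186: 2463.92 → 1770.62.

1771 px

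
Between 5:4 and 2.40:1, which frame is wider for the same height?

5:4 = 1.25 and 2.4; 2.4 > 1.25.

2.40:1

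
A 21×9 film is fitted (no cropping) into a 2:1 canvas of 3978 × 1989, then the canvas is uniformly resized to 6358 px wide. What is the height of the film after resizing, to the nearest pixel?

2725 px

In the 3978×1989 frame the film fills the width: height = 3978 × 9/21 ≈ 1704.86 px.
The frame scales by 6358/3978 = 1.5983; 1704.86 × 1.5983 ≈ 2724.86 px.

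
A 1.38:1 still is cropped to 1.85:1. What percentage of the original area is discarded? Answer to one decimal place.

25.4%

The width stays; only height is cut (since 1.85:1 is wider than 1.38:1).
Area ratio = (1.380)/(1.850) = 74.59%; the remaining 25.41% is cropped out.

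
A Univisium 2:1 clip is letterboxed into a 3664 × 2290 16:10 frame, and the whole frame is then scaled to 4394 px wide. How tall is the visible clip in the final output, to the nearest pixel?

Fitted into 3664×2290, the clip spans the width; its height is 3664 × 1/2 ≈ 1832.00 px.
Scaling 3664 → 4394 is ×1.1992, so the height becomes 1832.00 × 1.1992 ≈ 2197.00 px.

2197 px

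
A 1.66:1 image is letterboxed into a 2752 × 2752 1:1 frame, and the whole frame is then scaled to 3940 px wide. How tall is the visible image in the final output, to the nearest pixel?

Fitted into 2752×2752, the image spans the width; its height is 2752 / 1.660 ≈ 1657.83 px.
Resizing to 3940 px wide multiplies everything by 1.4317: 1657.83 → 2373.49 px.

2373 px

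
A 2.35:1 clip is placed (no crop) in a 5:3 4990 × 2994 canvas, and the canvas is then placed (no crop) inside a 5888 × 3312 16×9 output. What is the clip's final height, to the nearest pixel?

2.35:1 in 4990×2994: fills the width, so the clip is 4990.00 × 2123.40.
The 5:3 canvas is height-limited in 5888×3312, giving 5520.00 × 3312.00; scale factor 1.1062.
So the clip's height is 2123.40 × 1.1062 ≈ 2348.94.

2349 px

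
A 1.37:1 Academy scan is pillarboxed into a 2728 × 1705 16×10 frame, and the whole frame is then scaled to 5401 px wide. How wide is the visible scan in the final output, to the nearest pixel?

4625 px

At 2728×1705 the scan is height-limited, so width = 1705 × 1.370 ≈ 2335.85 px.
Resizing to 5401 px wide multiplies everything by 1.9798: 2335.85 → 4624.61 px.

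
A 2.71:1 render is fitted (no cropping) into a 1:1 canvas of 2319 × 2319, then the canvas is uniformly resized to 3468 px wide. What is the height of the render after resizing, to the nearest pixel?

1280 px

Fitted into 2319×2319, the render spans the width; its height is 2319 / 2.710 ≈ 855.72 px.
The frame scales by 3468/2319 = 1.4955; 855.72 × 1.4955 ≈ 1279.70 px.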